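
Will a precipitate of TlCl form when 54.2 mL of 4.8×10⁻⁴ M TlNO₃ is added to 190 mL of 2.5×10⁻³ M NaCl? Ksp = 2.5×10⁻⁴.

After mixing, V = 54.2 mL + 190 mL = 244.2 mL.
[Tl⁺] = (4.8×10⁻⁴)(54.2)/244.2 = 1.1×10⁻⁴ M
[Cl⁻] = (2.5×10⁻³)(190)/244.2 = 1.9×10⁻³ M
Q = [Tl⁺][Cl⁻] = 2.1×10⁻⁷
Since Q (2.1×10⁻⁷) is less than Ksp (2.5×10⁻⁴), no TlCl precipitates.

No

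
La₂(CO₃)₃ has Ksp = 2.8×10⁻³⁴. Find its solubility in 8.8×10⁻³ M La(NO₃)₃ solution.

La₂(CO₃)₃(s) ⇌ 2 La³⁺(aq) + 3 CO₃²⁻(aq)
The solution already contains La³⁺ at 8.8×10⁻³ M. Let s be the molar solubility of La₂(CO₃)₃.
[La³⁺] ≈ 8.8×10⁻³ M (common ion dominates); [CO₃²⁻] = 3s.
Ksp = [La³⁺]^2[CO₃²⁻]^3 = (8.8×10⁻³)^2(3s)^3
(3s)^3 = 2.8×10⁻³⁴ / (8.8×10⁻³)^2 = 3.6×10⁻³⁰
s = 5.1×10⁻¹¹ M

5.1×10⁻¹¹ M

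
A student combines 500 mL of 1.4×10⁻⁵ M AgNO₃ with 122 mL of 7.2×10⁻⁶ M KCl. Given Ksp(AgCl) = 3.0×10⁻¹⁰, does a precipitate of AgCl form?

No

After mixing, V = 500 mL + 122 mL = 622 mL.
[Ag⁺] = (1.4×10⁻⁵)(500)/622 = 1.1×10⁻⁵ M
[Cl⁻] = (7.2×10⁻⁶)(122)/622 = 1.4×10⁻⁶ M
Q = [Ag⁺][Cl⁻] = 1.6×10⁻¹¹
Q < Ksp (1.6×10⁻¹¹ vs 3.0×10⁻¹⁰); the solution remains unsaturated and no precipitate forms.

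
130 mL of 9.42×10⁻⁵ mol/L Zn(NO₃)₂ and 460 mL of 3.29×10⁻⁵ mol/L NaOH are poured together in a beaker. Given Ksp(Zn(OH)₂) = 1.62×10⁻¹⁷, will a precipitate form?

Yes

The combined volume is 590 mL.
[Zn²⁺] = (9.42×10⁻⁵)(130)/590 = 2.08×10⁻⁵ mol/L
[OH⁻] = (3.29×10⁻⁵)(460)/590 = 2.57×10⁻⁵ mol/L
Q = [Zn²⁺][OH⁻]^2 = 1.37×10⁻¹⁴
Since Q (1.37×10⁻¹⁴) exceeds Ksp (1.62×10⁻¹⁷), Zn(OH)₂ will precipitate.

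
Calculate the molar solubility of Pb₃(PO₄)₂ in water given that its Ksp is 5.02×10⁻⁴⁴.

8.58×10⁻¹⁰ M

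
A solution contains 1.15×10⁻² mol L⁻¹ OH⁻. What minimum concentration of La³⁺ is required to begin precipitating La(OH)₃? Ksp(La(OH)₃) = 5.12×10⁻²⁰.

Precipitation of each salt begins when its ion product equals Ksp.
La(OH)₃(s) ⇌ La³⁺(aq) + 3 OH⁻(aq)
Ksp = [La³⁺][OH⁻]^3 = [La³⁺](1.15×10⁻²)^3
[La³⁺] = 5.12×10⁻²⁰ / (1.15×10⁻²)^3 = 3.37×10⁻¹⁴
[La³⁺] = 3.37×10⁻¹⁴ mol L⁻¹

3.37×10⁻¹⁴ M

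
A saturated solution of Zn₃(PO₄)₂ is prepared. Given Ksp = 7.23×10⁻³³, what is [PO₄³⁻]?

Zn₃(PO₄)₂(s) ⇌ 3 Zn²⁺(aq) + 2 PO₄³⁻(aq)
With molar solubility s: [Zn²⁺] = 3s, [PO₄³⁻] = 2s.
Ksp = [Zn²⁺]^3[PO₄³⁻]^2 = (3s)^3 · (2s)^2 = 108s^5 = 7.23×10⁻³³
s = 1.46×10⁻⁷ mol/L
[PO₄³⁻] = 2s = 2.93×10⁻⁷ mol/L

2.93×10⁻⁷ M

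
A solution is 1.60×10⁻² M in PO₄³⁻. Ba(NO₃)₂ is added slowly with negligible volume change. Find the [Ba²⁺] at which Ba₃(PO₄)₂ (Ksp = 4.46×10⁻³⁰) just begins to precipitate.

2.59×10⁻⁹ M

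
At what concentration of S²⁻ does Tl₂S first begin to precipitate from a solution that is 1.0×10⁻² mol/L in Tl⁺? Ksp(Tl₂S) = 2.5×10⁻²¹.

Each salt precipitates once Q = Ksp for that salt.
Tl₂S(s) ⇌ 2 Tl⁺(aq) + S²⁻(aq)
Ksp = [Tl⁺]^2[S²⁻] = [S²⁻](1.0×10⁻²)^2
[S²⁻] = 2.5×10⁻²¹ / (1.0×10⁻²)^2 = 2.5×10⁻¹⁷
[S²⁻] = 2.5×10⁻¹⁷ mol/L

2.5×10⁻¹⁷ M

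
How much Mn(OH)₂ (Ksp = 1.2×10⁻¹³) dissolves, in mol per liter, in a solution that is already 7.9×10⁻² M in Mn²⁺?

6.2×10⁻⁷ M

Mn(OH)₂(s) ⇌ Mn²⁺(aq) + 2 OH⁻(aq)
Mn²⁺ is already present at 7.9×10⁻² M. If s mol/L of Mn(OH)₂ dissolves, [OH⁻] = 2s while [Mn²⁺] ≈ 7.9×10⁻² M.
Ksp = [Mn²⁺][OH⁻]^2 = (7.9×10⁻²)(2s)^2
(2s)^2 = 1.2×10⁻¹³ / (7.9×10⁻²) = 1.5×10⁻¹²
s = 6.2×10⁻⁷ M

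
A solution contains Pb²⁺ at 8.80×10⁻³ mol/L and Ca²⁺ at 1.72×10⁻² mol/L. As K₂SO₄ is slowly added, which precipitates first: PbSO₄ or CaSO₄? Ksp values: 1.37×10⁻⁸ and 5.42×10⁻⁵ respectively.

PbSO₄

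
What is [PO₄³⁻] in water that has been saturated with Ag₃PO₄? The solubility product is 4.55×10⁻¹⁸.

2.03×10⁻⁵ M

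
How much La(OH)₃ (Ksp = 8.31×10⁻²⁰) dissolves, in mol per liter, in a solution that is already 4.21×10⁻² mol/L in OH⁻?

1.11×10⁻¹⁵ M

La(OH)₃(s) ⇌ La³⁺(aq) + 3 OH⁻(aq)
OH⁻ is already present at 4.21×10⁻² mol/L. If s mol/L of La(OH)₃ dissolves, [La³⁺] = s while [OH⁻] ≈ 4.21×10⁻² mol/L.
Ksp = [La³⁺][OH⁻]^3 = s(4.21×10⁻²)^3
s = 8.31×10⁻²⁰ / (4.21×10⁻²)^3 = 1.11×10⁻¹⁵
s = 1.11×10⁻¹⁵ mol/L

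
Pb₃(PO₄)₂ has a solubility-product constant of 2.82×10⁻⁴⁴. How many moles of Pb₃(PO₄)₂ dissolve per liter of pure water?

Pb₃(PO₄)₂(s) ⇌ 3 Pb²⁺(aq) + 2 PO₄³⁻(aq)
For each mole of Pb₃(PO₄)₂ that dissolves per liter, [Pb²⁺] = 3s and [PO₄³⁻] = 2s; let s denote this solubility.
Ksp = [Pb²⁺]^3[PO₄³⁻]^2 = (3s)^3 · (2s)^2 = 108s^5
108s^5 = 2.82×10⁻⁴⁴  ⇒  s^5 = 2.61×10⁻⁴⁶
Taking the 5th root, s = 7.64×10⁻¹⁰ M.

7.64×10⁻¹⁰ M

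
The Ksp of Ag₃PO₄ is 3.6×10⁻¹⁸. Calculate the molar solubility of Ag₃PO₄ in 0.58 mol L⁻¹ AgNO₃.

1.8×10⁻¹⁷ M

Ag₃PO₄(s) ⇌ 3 Ag⁺(aq) + PO₄³⁻(aq)
Ag⁺ is already present at 0.58 mol L⁻¹. If s mol/L of Ag₃PO₄ dissolves, [PO₄³⁻] = s while [Ag⁺] ≈ 0.58 mol L⁻¹.
Ksp = [Ag⁺]^3[PO₄³⁻] = (0.58)^3s
s = 3.6×10⁻¹⁸ / (0.58)^3 = 1.8×10⁻¹⁷
s = 1.8×10⁻¹⁷ mol L⁻¹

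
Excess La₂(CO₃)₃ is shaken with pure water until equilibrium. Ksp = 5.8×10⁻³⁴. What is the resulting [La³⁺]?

1.8×10⁻⁷ M

La₂(CO₃)₃(s) ⇌ 2 La³⁺(aq) + 3 CO₃²⁻(aq)
Call the molar solubility s, so that [La³⁺] = 2s and [CO₃²⁻] = 3s.
Ksp = [La³⁺]^2[CO₃²⁻]^3 = (2s)^2 · (3s)^3 = 108s^5 = 5.8×10⁻³⁴
s = 8.8×10⁻⁸ mol L⁻¹
[La³⁺] = 2s = 1.8×10⁻⁷ mol L⁻¹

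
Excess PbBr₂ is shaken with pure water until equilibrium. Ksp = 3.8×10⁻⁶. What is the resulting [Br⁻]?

PbBr₂(s) ⇌ Pb²⁺(aq) + 2 Br⁻(aq)
If s mol/L of PbBr₂ dissolves, [Pb²⁺] = s and [Br⁻] = 2s.
Ksp = [Pb²⁺][Br⁻]^2 = s · (2s)^2 = 4s^3 = 3.8×10⁻⁶
s = 9.8×10⁻³ M
[Br⁻] = 2s = 2.0×10⁻² M

2.0×10⁻² M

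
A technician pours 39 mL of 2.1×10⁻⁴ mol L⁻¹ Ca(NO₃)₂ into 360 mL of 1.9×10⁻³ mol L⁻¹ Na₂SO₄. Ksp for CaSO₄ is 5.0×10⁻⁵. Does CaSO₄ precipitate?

After mixing, V = 39 mL + 360 mL = 399 mL.
[Ca²⁺] = (2.1×10⁻⁴)(39)/399 = 2.1×10⁻⁵ mol L⁻¹
[SO₄²⁻] = (1.9×10⁻³)(360)/399 = 1.7×10⁻³ mol L⁻¹
Q = [Ca²⁺][SO₄²⁻] = 3.5×10⁻⁸
Q < Ksp (3.5×10⁻⁸ vs 5.0×10⁻⁵); the solution remains unsaturated and no precipitate forms.

No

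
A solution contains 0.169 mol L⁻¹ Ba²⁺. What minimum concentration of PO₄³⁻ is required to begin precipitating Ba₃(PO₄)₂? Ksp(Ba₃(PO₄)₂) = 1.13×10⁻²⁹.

Each salt precipitates once Q = Ksp for that salt.
Ba₃(PO₄)₂(s) ⇌ 3 Ba²⁺(aq) + 2 PO₄³⁻(aq)
Ksp = [Ba²⁺]^3[PO₄³⁻]^2 = [PO₄³⁻]^2(0.169)^3
[PO₄³⁻]^2 = 1.13×10⁻²⁹ / (0.169)^3 = 2.34×10⁻²⁷
[PO₄³⁻] = 4.84×10⁻¹⁴ mol L⁻¹

4.84×10⁻¹⁴ M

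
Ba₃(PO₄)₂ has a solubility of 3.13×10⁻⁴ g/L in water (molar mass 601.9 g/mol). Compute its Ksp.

Molar solubility s = (3.13×10⁻⁴ g/L) / (601.9 g/mol) = 5.2002×10⁻⁷ mol/L
Ba₃(PO₄)₂(s) ⇌ 3 Ba²⁺(aq) + 2 PO₄³⁻(aq)
Call the molar solubility s, so that [Ba²⁺] = 3s and [PO₄³⁻] = 2s.
Ksp = [Ba²⁺]^3[PO₄³⁻]^2 = (3s)^3 · (2s)^2 = 108s^5
Ksp = 108 × (5.2002×10⁻⁷)^5 = 4.11×10⁻³⁰

Ksp = 4.11×10⁻³⁰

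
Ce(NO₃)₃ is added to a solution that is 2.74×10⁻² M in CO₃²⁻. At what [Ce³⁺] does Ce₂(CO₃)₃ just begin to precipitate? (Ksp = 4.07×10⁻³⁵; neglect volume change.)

A salt starts to precipitate once the ion product Q reaches its Ksp.
Ce₂(CO₃)₃(s) ⇌ 2 Ce³⁺(aq) + 3 CO₃²⁻(aq)
Ksp = [Ce³⁺]^2[CO₃²⁻]^3 = [Ce³⁺]^2(2.74×10⁻²)^3
[Ce³⁺]^2 = 4.07×10⁻³⁵ / (2.74×10⁻²)^3 = 1.98×10⁻³⁰
[Ce³⁺] = 1.41×10⁻¹⁵ M

1.41×10⁻¹⁵ M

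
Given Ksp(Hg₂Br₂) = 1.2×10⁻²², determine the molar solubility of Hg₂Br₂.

Hg₂Br₂(s) ⇌ Hg₂²⁺(aq) + 2 Br⁻(aq)
With molar solubility s: [Hg₂²⁺] = s, [Br⁻] = 2s.
Ksp = [Hg₂²⁺][Br⁻]^2 = s · (2s)^2 = 4s^3
4s^3 = 1.2×10⁻²²  ⇒  s^3 = 3.0×10⁻²³
Taking the 3rd root, s = 3.1×10⁻⁸ mol/L.

3.1×10⁻⁸ M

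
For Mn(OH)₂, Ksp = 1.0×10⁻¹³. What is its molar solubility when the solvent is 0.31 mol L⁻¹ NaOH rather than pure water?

Mn(OH)₂(s) ⇌ Mn²⁺(aq) + 2 OH⁻(aq)
With OH⁻ already at 0.31 mol L⁻¹ and s small, take [OH⁻] ≈ 0.31 mol L⁻¹ and [Mn²⁺] = s.
Ksp = [Mn²⁺][OH⁻]^2 = s(0.31)^2
s = 1.0×10⁻¹³ / (0.31)^2 = 1.0×10⁻¹²
s = 1.0×10⁻¹² mol L⁻¹

1.0×10⁻¹² M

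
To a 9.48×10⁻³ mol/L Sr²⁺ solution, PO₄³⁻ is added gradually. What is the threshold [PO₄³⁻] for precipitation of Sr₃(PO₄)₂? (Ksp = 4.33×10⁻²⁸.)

Precipitation begins when Q = Ksp.
Sr₃(PO₄)₂(s) ⇌ 3 Sr²⁺(aq) + 2 PO₄³⁻(aq)
Ksp = [Sr²⁺]^3[PO₄³⁻]^2 = [PO₄³⁻]^2(9.48×10⁻³)^3
[PO₄³⁻]^2 = 4.33×10⁻²⁸ / (9.48×10⁻³)^3 = 5.08×10⁻²²
[PO₄³⁻] = 2.25×10⁻¹¹ mol/L

2.25×10⁻¹¹ M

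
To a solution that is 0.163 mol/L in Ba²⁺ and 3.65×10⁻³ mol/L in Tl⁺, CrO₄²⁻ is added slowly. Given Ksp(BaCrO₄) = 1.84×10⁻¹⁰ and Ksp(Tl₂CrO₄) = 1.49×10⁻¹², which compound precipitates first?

The threshold for precipitation is Q = Ksp.
For BaCrO₄: [CrO₄²⁻] = (Ksp/[Ba²⁺]) = 1.13×10⁻⁹ mol/L
For Tl₂CrO₄: [CrO₄²⁻] = (Ksp/[Tl⁺]^2) = 1.12×10⁻⁷ mol/L
Since BaCrO₄ needs less CrO₄²⁻ to reach saturation, it precipitates first.

BaCrO₄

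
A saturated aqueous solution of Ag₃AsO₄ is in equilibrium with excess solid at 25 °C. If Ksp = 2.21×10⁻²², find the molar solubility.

Ag₃AsO₄(s) ⇌ 3 Ag⁺(aq) + AsO₄³⁻(aq)
Let s be the molar solubility. Then [Ag⁺] = 3s and [AsO₄³⁻] = s.
Ksp = [Ag⁺]^3[AsO₄³⁻] = (3s)^3 · s = 27s^4
27s^4 = 2.21×10⁻²²  ⇒  s^4 = 8.19×10⁻²⁴
s = 1.69×10⁻⁶ mol/L

1.69×10⁻⁶ M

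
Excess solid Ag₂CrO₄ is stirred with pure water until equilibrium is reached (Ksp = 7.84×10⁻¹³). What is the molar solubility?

5.81×10⁻⁵ M

Ag₂CrO₄(s) ⇌ 2 Ag⁺(aq) + CrO₄²⁻(aq)
For each mole of Ag₂CrO₄ that dissolves per liter, [Ag⁺] = 2s and [CrO₄²⁻] = s; let s denote this solubility.
Ksp = [Ag⁺]^2[CrO₄²⁻] = (2s)^2 · s = 4s^3
4s^3 = 7.84×10⁻¹³  ⇒  s^3 = 1.96×10⁻¹³
Taking the 3rd root, s = 5.81×10⁻⁵ M.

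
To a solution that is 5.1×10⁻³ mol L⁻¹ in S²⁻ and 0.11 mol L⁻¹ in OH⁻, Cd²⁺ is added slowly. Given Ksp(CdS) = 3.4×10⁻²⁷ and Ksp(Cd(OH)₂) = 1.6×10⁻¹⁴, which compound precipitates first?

Precipitation of each salt begins when its ion product equals Ksp.
For CdS: [Cd²⁺] = (Ksp/[S²⁻]) = 6.7×10⁻²⁵ mol L⁻¹
For Cd(OH)₂: [Cd²⁺] = (Ksp/[OH⁻]^2) = 1.3×10⁻¹² mol L⁻¹
Since CdS needs less Cd²⁺ to reach saturation, it precipitates first.

CdS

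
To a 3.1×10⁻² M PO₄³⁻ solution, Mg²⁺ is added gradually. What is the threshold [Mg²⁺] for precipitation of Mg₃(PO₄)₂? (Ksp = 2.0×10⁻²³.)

Each salt precipitates once Q = Ksp for that salt.
Mg₃(PO₄)₂(s) ⇌ 3 Mg²⁺(aq) + 2 PO₄³⁻(aq)
Ksp = [Mg²⁺]^3[PO₄³⁻]^2 = [Mg²⁺]^3(3.1×10⁻²)^2
[Mg²⁺]^3 = 2.0×10⁻²³ / (3.1×10⁻²)^2 = 2.1×10⁻²⁰
[Mg²⁺] = 2.8×10⁻⁷ M

2.8×10⁻⁷ M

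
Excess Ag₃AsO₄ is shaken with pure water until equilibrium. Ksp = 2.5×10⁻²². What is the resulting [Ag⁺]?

5.2×10⁻⁶ M

Ag₃AsO₄(s) ⇌ 3 Ag⁺(aq) + AsO₄³⁻(aq)
With molar solubility s: [Ag⁺] = 3s, [AsO₄³⁻] = s.
Ksp = [Ag⁺]^3[AsO₄³⁻] = (3s)^3 · s = 27s^4 = 2.5×10⁻²²
s = 1.7×10⁻⁶ M
[Ag⁺] = 3s = 5.2×10⁻⁶ M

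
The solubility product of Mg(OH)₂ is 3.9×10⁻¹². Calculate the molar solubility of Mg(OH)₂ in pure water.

Mg(OH)₂(s) ⇌ Mg²⁺(aq) + 2 OH⁻(aq)
Call the molar solubility s, so that [Mg²⁺] = s and [OH⁻] = 2s.
Ksp = [Mg²⁺][OH⁻]^2 = s · (2s)^2 = 4s^3
4s^3 = 3.9×10⁻¹²  ⇒  s^3 = 9.8×10⁻¹³
s = (9.8×10⁻¹³)^(1/3) = 9.9×10⁻⁵ mol/L

9.9×10⁻⁵ M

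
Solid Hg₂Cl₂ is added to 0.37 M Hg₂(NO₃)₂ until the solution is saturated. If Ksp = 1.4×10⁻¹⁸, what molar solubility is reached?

9.7×10⁻¹⁰ M

Hg₂Cl₂(s) ⇌ Hg₂²⁺(aq) + 2 Cl⁻(aq)
Hg₂²⁺ is already present at 0.37 M. If s mol/L of Hg₂Cl₂ dissolves, [Cl⁻] = 2s while [Hg₂²⁺] ≈ 0.37 M.
Ksp = [Hg₂²⁺][Cl⁻]^2 = (0.37)(2s)^2
(2s)^2 = 1.4×10⁻¹⁸ / (0.37) = 3.8×10⁻¹⁸
s = 9.7×10⁻¹⁰ M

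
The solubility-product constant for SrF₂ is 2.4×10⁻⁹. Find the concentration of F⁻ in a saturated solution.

1.7×10⁻³ M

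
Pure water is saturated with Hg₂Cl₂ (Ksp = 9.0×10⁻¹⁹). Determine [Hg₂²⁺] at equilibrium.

Hg₂Cl₂(s) ⇌ Hg₂²⁺(aq) + 2 Cl⁻(aq)
If s mol/L of Hg₂Cl₂ dissolves, [Hg₂²⁺] = s and [Cl⁻] = 2s.
Ksp = [Hg₂²⁺][Cl⁻]^2 = s · (2s)^2 = 4s^3 = 9.0×10⁻¹⁹
s = 6.1×10⁻⁷ M
[Hg₂²⁺] = s = 6.1×10⁻⁷ M

6.1×10⁻⁷ M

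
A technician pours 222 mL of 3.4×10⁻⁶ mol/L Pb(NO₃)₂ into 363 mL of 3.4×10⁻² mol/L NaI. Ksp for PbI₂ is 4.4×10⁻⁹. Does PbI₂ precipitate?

No

Total volume after mixing = 222 + 363 = 585 mL.
[Pb²⁺] = (3.4×10⁻⁶)(222)/585 = 1.3×10⁻⁶ mol/L
[I⁻] = (3.4×10⁻²)(363)/585 = 2.1×10⁻² mol/L
Q = [Pb²⁺][I⁻]^2 = 5.7×10⁻¹⁰
Q = 5.7×10⁻¹⁰ < Ksp = 4.4×10⁻⁹, so the solution is unsaturated and no precipitate forms.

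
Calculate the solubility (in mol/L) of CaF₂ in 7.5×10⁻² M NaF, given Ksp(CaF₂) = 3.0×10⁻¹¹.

CaF₂(s) ⇌ Ca²⁺(aq) + 2 F⁻(aq)
Let s be the solubility of CaF₂ here. The common ion gives [F⁻] ≈ 7.5×10⁻² M, and [Ca²⁺] = s.
Ksp = [Ca²⁺][F⁻]^2 = s(7.5×10⁻²)^2
s = 3.0×10⁻¹¹ / (7.5×10⁻²)^2 = 5.3×10⁻⁹
s = 5.3×10⁻⁹ M

5.3×10⁻⁹ M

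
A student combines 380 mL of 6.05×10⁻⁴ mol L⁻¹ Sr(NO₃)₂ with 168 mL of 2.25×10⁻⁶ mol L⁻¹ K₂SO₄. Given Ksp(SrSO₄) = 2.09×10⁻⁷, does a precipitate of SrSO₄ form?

No

After mixing, V = 380 mL + 168 mL = 548 mL.
[Sr²⁺] = (6.05×10⁻⁴)(380)/548 = 4.20×10⁻⁴ mol L⁻¹
[SO₄²⁻] = (2.25×10⁻⁶)(168)/548 = 6.90×10⁻⁷ mol L⁻¹
Q = [Sr²⁺][SO₄²⁻] = 2.89×10⁻¹⁰
Q = 2.89×10⁻¹⁰ < Ksp = 2.09×10⁻⁷, so the solution is unsaturated and no precipitate forms.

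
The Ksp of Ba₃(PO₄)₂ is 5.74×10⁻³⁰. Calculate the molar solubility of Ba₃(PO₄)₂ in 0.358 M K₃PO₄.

Ba₃(PO₄)₂(s) ⇌ 3 Ba²⁺(aq) + 2 PO₄³⁻(aq)
With PO₄³⁻ already at 0.358 M and s small, take [PO₄³⁻] ≈ 0.358 M and [Ba²⁺] = 3s.
Ksp = [Ba²⁺]^3[PO₄³⁻]^2 = (3s)^3(0.358)^2
(3s)^3 = 5.74×10⁻³⁰ / (0.358)^2 = 4.48×10⁻²⁹
s = 1.18×10⁻¹⁰ M

1.18×10⁻¹⁰ M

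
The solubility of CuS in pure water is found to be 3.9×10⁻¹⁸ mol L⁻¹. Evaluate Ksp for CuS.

Ksp = 1.5×10⁻³⁵

CuS(s) ⇌ Cu²⁺(aq) + S²⁻(aq)
With molar solubility s: [Cu²⁺] = s, [S²⁻] = s.
Ksp = [Cu²⁺][S²⁻] = s · s = s^2
Ksp = (3.9×10⁻¹⁸)^2 = 1.5×10⁻³⁵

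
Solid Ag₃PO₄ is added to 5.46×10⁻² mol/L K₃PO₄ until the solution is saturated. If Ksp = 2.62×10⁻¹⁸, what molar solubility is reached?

1.21×10⁻⁶ M

Ag₃PO₄(s) ⇌ 3 Ag⁺(aq) + PO₄³⁻(aq)
The solution already contains PO₄³⁻ at 5.46×10⁻² mol/L. Let s be the molar solubility of Ag₃PO₄.
[PO₄³⁻] ≈ 5.46×10⁻² mol/L (common ion dominates); [Ag⁺] = 3s.
Ksp = [Ag⁺]^3[PO₄³⁻] = (3s)^3(5.46×10⁻²)
(3s)^3 = 2.62×10⁻¹⁸ / (5.46×10⁻²) = 4.80×10⁻¹⁷
s = 1.21×10⁻⁶ mol/L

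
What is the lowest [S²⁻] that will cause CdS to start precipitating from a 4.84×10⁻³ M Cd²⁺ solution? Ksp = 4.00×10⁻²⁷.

8.26×10⁻²⁵ M

Precipitation begins when Q = Ksp.
CdS(s) ⇌ Cd²⁺(aq) + S²⁻(aq)
Ksp = [Cd²⁺][S²⁻] = [S²⁻](4.84×10⁻³)
[S²⁻] = 4.00×10⁻²⁷ / (4.84×10⁻³) = 8.26×10⁻²⁵
[S²⁻] = 8.26×10⁻²⁵ M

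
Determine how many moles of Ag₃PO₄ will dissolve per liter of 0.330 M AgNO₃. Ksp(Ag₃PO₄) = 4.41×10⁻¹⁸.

1.23×10⁻¹⁶ M

Ag₃PO₄(s) ⇌ 3 Ag⁺(aq) + PO₄³⁻(aq)
Ag⁺ is already present at 0.330 M. If s mol/L of Ag₃PO₄ dissolves, [PO₄³⁻] = s while [Ag⁺] ≈ 0.330 M.
Ksp = [Ag⁺]^3[PO₄³⁻] = (0.330)^3s
s = 4.41×10⁻¹⁸ / (0.330)^3 = 1.23×10⁻¹⁶
s = 1.23×10⁻¹⁶ M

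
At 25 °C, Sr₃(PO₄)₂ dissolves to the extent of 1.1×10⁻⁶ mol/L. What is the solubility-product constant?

Ksp = 1.7×10⁻²⁸

Sr₃(PO₄)₂(s) ⇌ 3 Sr²⁺(aq) + 2 PO₄³⁻(aq)
With molar solubility s: [Sr²⁺] = 3s, [PO₄³⁻] = 2s.
Ksp = [Sr²⁺]^3[PO₄³⁻]^2 = (3s)^3 · (2s)^2 = 108s^5
Ksp = 108 × (1.1×10⁻⁶)^5 = 1.7×10⁻²⁸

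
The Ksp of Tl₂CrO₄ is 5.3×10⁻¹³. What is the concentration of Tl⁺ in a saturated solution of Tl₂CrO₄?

1.0×10⁻⁴ M

Tl₂CrO₄(s) ⇌ 2 Tl⁺(aq) + CrO₄²⁻(aq)
Call the molar solubility s, so that [Tl⁺] = 2s and [CrO₄²⁻] = s.
Ksp = [Tl⁺]^2[CrO₄²⁻] = (2s)^2 · s = 4s^3 = 5.3×10⁻¹³
s = 5.1×10⁻⁵ M
[Tl⁺] = 2s = 1.0×10⁻⁴ M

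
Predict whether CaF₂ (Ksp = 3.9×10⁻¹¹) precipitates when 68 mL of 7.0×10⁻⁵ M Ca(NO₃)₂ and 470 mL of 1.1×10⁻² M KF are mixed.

After mixing, V = 68 mL + 470 mL = 538 mL.
[Ca²⁺] = (7.0×10⁻⁵)(68)/538 = 8.8×10⁻⁶ M
[F⁻] = (1.1×10⁻²)(470)/538 = 9.6×10⁻³ M
Q = [Ca²⁺][F⁻]^2 = 8.2×10⁻¹⁰
Q = 8.2×10⁻¹⁰ > Ksp = 3.9×10⁻¹¹, so the solution is supersaturated and CaF₂ precipitates.

Yes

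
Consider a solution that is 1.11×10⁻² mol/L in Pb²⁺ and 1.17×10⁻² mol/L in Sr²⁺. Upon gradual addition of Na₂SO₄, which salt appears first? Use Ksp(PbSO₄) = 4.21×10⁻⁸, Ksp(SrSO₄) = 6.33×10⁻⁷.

PbSO₄

Precipitation begins when Q = Ksp.
For PbSO₄: [SO₄²⁻] = (Ksp/[Pb²⁺]) = 3.79×10⁻⁶ mol/L
For SrSO₄: [SO₄²⁻] = (Ksp/[Sr²⁺]) = 5.41×10⁻⁵ mol/L
PbSO₄ requires the lower [SO₄²⁻], so it precipitates first.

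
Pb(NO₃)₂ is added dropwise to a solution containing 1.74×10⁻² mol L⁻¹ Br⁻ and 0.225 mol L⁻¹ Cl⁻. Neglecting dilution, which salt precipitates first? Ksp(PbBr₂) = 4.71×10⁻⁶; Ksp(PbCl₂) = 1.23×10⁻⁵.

PbCl₂

A salt starts to precipitate once the ion product Q reaches its Ksp.
For PbBr₂: [Pb²⁺] = (Ksp/[Br⁻]^2) = 1.56×10⁻² mol L⁻¹
For PbCl₂: [Pb²⁺] = (Ksp/[Cl⁻]^2) = 2.43×10⁻⁴ mol L⁻¹
Since PbCl₂ needs less Pb²⁺ to reach saturation, it precipitates first.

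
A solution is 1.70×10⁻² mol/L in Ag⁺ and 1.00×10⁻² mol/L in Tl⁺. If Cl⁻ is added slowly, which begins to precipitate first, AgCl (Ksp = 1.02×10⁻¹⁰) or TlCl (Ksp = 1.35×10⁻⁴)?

AgCl

Precipitation begins when Q = Ksp.
For AgCl: [Cl⁻] = (Ksp/[Ag⁺]) = 6.00×10⁻⁹ mol/L
For TlCl: [Cl⁻] = (Ksp/[Tl⁺]) = 1.35×10⁻² mol/L
AgCl requires the lower [Cl⁻], so it precipitates first.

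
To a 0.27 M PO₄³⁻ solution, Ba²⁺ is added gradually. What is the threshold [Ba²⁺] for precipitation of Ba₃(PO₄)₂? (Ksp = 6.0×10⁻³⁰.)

4.3×10⁻¹⁰ M

Precipitation begins when Q = Ksp.
Ba₃(PO₄)₂(s) ⇌ 3 Ba²⁺(aq) + 2 PO₄³⁻(aq)
Ksp = [Ba²⁺]^3[PO₄³⁻]^2 = [Ba²⁺]^3(0.27)^2
[Ba²⁺]^3 = 6.0×10⁻³⁰ / (0.27)^2 = 8.2×10⁻²⁹
[Ba²⁺] = 4.3×10⁻¹⁰ M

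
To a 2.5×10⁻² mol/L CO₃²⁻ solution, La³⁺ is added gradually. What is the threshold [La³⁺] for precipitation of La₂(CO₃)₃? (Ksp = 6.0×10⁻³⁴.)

6.2×10⁻¹⁵ M

A salt starts to precipitate once the ion product Q reaches its Ksp.
La₂(CO₃)₃(s) ⇌ 2 La³⁺(aq) + 3 CO₃²⁻(aq)
Ksp = [La³⁺]^2[CO₃²⁻]^3 = [La³⁺]^2(2.5×10⁻²)^3
[La³⁺]^2 = 6.0×10⁻³⁴ / (2.5×10⁻²)^3 = 3.8×10⁻²⁹
[La³⁺] = 6.2×10⁻¹⁵ mol/L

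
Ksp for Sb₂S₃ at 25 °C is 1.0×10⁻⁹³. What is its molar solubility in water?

Sb₂S₃(s) ⇌ 2 Sb³⁺(aq) + 3 S²⁻(aq)
Call the molar solubility s, so that [Sb³⁺] = 2s and [S²⁻] = 3s.
Ksp = [Sb³⁺]^2[S²⁻]^3 = (2s)^2 · (3s)^3 = 108s^5
108s^5 = 1.0×10⁻⁹³  ⇒  s^5 = 9.3×10⁻⁹⁶
s = (9.3×10⁻⁹⁶)^(1/5) = 9.8×10⁻²⁰ mol L⁻¹

9.8×10⁻²⁰ M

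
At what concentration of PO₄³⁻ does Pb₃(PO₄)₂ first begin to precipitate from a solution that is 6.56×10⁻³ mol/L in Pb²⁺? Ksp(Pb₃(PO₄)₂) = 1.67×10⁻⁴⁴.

2.43×10⁻¹⁹ M

Precipitation begins when Q = Ksp.
Pb₃(PO₄)₂(s) ⇌ 3 Pb²⁺(aq) + 2 PO₄³⁻(aq)
Ksp = [Pb²⁺]^3[PO₄³⁻]^2 = [PO₄³⁻]^2(6.56×10⁻³)^3
[PO₄³⁻]^2 = 1.67×10⁻⁴⁴ / (6.56×10⁻³)^3 = 5.92×10⁻³⁸
[PO₄³⁻] = 2.43×10⁻¹⁹ mol/L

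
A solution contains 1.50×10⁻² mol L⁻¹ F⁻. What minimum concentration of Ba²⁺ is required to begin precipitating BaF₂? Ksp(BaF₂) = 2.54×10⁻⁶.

1.13×10⁻² M

The threshold for precipitation is Q = Ksp.
BaF₂(s) ⇌ Ba²⁺(aq) + 2 F⁻(aq)
Ksp = [Ba²⁺][F⁻]^2 = [Ba²⁺](1.50×10⁻²)^2
[Ba²⁺] = 2.54×10⁻⁶ / (1.50×10⁻²)^2 = 1.13×10⁻²
[Ba²⁺] = 1.13×10⁻² mol L⁻¹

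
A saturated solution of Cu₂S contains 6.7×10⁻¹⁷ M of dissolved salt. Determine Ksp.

Ksp = 1.2×10⁻⁴⁸

Cu₂S(s) ⇌ 2 Cu⁺(aq) + S²⁻(aq)
If s mol/L of Cu₂S dissolves, [Cu⁺] = 2s and [S²⁻] = s.
Ksp = [Cu⁺]^2[S²⁻] = (2s)^2 · s = 4s^3
Ksp = 4 × (6.7×10⁻¹⁷)^3 = 1.2×10⁻⁴⁸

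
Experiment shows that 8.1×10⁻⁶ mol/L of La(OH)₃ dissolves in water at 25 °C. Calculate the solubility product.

Ksp = 1.2×10⁻¹⁹

La(OH)₃(s) ⇌ La³⁺(aq) + 3 OH⁻(aq)
For each mole of La(OH)₃ that dissolves per liter, [La³⁺] = s and [OH⁻] = 3s; let s denote this solubility.
Ksp = [La³⁺][OH⁻]^3 = s · (3s)^3 = 27s^4
Ksp = 27 × (8.1×10⁻⁶)^4 = 1.2×10⁻¹⁹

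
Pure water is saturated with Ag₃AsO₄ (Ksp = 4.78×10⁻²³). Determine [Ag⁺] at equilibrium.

3.46×10⁻⁶ M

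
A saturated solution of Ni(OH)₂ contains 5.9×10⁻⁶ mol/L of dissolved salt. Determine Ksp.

Ni(OH)₂(s) ⇌ Ni²⁺(aq) + 2 OH⁻(aq)
If s mol/L of Ni(OH)₂ dissolves, [Ni²⁺] = s and [OH⁻] = 2s.
Ksp = [Ni²⁺][OH⁻]^2 = s · (2s)^2 = 4s^3
Ksp = 4 × (5.9×10⁻⁶)^3 = 8.2×10⁻¹⁶

Ksp = 8.2×10⁻¹⁶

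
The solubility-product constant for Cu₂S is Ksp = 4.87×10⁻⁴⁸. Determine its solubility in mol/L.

Cu₂S(s) ⇌ 2 Cu⁺(aq) + S²⁻(aq)
Call the molar solubility s, so that [Cu⁺] = 2s and [S²⁻] = s.
Ksp = [Cu⁺]^2[S²⁻] = (2s)^2 · s = 4s^3
4s^3 = 4.87×10⁻⁴⁸  ⇒  s^3 = 1.22×10⁻⁴⁸
s = 1.07×10⁻¹⁶ mol/L

1.07×10⁻¹⁶ M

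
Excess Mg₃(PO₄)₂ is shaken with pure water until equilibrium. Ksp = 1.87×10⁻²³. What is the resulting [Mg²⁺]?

3.35×10⁻⁵ M

Mg₃(PO₄)₂(s) ⇌ 3 Mg²⁺(aq) + 2 PO₄³⁻(aq)
Call the molar solubility s, so that [Mg²⁺] = 3s and [PO₄³⁻] = 2s.
Ksp = [Mg²⁺]^3[PO₄³⁻]^2 = (3s)^3 · (2s)^2 = 108s^5 = 1.87×10⁻²³
s = 1.12×10⁻⁵ M
[Mg²⁺] = 3s = 3.35×10⁻⁵ M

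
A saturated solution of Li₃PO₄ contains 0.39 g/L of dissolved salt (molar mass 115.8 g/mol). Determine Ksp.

Ksp = 3.5×10⁻⁹

Molar solubility s = (0.39 g/L) / (115.8 g/mol) = 3.368×10⁻³ mol/L
Li₃PO₄(s) ⇌ 3 Li⁺(aq) + PO₄³⁻(aq)
With molar solubility s: [Li⁺] = 3s, [PO₄³⁻] = s.
Ksp = [Li⁺]^3[PO₄³⁻] = (3s)^3 · s = 27s^4
Ksp = 27 × (3.368×10⁻³)^4 = 3.5×10⁻⁹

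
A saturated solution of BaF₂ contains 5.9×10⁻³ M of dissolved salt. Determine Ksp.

Ksp = 8.2×10⁻⁷

BaF₂(s) ⇌ Ba²⁺(aq) + 2 F⁻(aq)
Call the molar solubility s, so that [Ba²⁺] = s and [F⁻] = 2s.
Ksp = [Ba²⁺][F⁻]^2 = s · (2s)^2 = 4s^3
Ksp = 4 × (5.9×10⁻³)^3 = 8.2×10⁻⁷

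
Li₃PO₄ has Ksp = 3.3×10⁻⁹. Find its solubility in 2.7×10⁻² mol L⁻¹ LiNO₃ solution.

1.7×10⁻⁴ M

Li₃PO₄(s) ⇌ 3 Li⁺(aq) + PO₄³⁻(aq)
With Li⁺ already at 2.7×10⁻² mol L⁻¹ and s small, take [Li⁺] ≈ 2.7×10⁻² mol L⁻¹ and [PO₄³⁻] = s.
Ksp = [Li⁺]^3[PO₄³⁻] = (2.7×10⁻²)^3s
s = 3.3×10⁻⁹ / (2.7×10⁻²)^3 = 1.7×10⁻⁴
s = 1.7×10⁻⁴ mol L⁻¹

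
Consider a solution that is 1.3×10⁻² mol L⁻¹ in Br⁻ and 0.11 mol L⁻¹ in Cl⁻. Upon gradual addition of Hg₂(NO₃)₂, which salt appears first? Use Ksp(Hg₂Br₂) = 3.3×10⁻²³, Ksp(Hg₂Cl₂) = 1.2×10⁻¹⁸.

A salt starts to precipitate once the ion product Q reaches its Ksp.
For Hg₂Br₂: [Hg₂²⁺] = (Ksp/[Br⁻]^2) = 2.0×10⁻¹⁹ mol L⁻¹
For Hg₂Cl₂: [Hg₂²⁺] = (Ksp/[Cl⁻]^2) = 9.9×10⁻¹⁷ mol L⁻¹
The smaller threshold [Hg₂²⁺] is reached first, so Hg₂Br₂ precipitates first.

Hg₂Br₂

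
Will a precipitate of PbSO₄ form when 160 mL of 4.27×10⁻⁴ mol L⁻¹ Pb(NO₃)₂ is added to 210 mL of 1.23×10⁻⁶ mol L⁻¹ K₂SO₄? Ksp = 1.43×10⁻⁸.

No

Total volume after mixing = 160 + 210 = 370 mL.
[Pb²⁺] = (4.27×10⁻⁴)(160)/370 = 1.85×10⁻⁴ mol L⁻¹
[SO₄²⁻] = (1.23×10⁻⁶)(210)/370 = 6.98×10⁻⁷ mol L⁻¹
Q = [Pb²⁺][SO₄²⁻] = 1.29×10⁻¹⁰
Since Q (1.29×10⁻¹⁰) is less than Ksp (1.43×10⁻⁸), no PbSO₄ precipitates.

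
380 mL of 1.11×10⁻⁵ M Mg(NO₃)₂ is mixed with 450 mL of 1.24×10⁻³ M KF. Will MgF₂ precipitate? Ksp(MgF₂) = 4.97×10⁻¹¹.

Total volume after mixing = 380 + 450 = 830 mL.
[Mg²⁺] = (1.11×10⁻⁵)(380)/830 = 5.08×10⁻⁶ M
[F⁻] = (1.24×10⁻³)(450)/830 = 6.72×10⁻⁴ M
Q = [Mg²⁺][F⁻]^2 = 2.30×10⁻¹²
Q = 2.30×10⁻¹² < Ksp = 4.97×10⁻¹¹, so the solution is unsaturated and no precipitate forms.

No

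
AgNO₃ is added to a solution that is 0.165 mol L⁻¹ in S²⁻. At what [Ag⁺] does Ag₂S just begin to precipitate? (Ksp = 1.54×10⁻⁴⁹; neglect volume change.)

9.66×10⁻²⁵ M

Each salt precipitates once Q = Ksp for that salt.
Ag₂S(s) ⇌ 2 Ag⁺(aq) + S²⁻(aq)
Ksp = [Ag⁺]^2[S²⁻] = [Ag⁺]^2(0.165)
[Ag⁺]^2 = 1.54×10⁻⁴⁹ / (0.165) = 9.33×10⁻⁴⁹
[Ag⁺] = 9.66×10⁻²⁵ mol L⁻¹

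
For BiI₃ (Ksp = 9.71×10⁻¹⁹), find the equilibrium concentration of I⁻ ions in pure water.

4.13×10⁻⁵ M

BiI₃(s) ⇌ Bi³⁺(aq) + 3 I⁻(aq)
For each mole of BiI₃ that dissolves per liter, [Bi³⁺] = s and [I⁻] = 3s; let s denote this solubility.
Ksp = [Bi³⁺][I⁻]^3 = s · (3s)^3 = 27s^4 = 9.71×10⁻¹⁹
s = 1.38×10⁻⁵ mol/L
[I⁻] = 3s = 4.13×10⁻⁵ mol/L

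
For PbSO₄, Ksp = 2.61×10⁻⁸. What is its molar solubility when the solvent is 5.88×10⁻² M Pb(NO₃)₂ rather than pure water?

4.44×10⁻⁷ M

PbSO₄(s) ⇌ Pb²⁺(aq) + SO₄²⁻(aq)
The solution already contains Pb²⁺ at 5.88×10⁻² M. Let s be the molar solubility of PbSO₄.
[Pb²⁺] ≈ 5.88×10⁻² M (common ion dominates); [SO₄²⁻] = s.
Ksp = [Pb²⁺][SO₄²⁻] = (5.88×10⁻²)s
s = 2.61×10⁻⁸ / (5.88×10⁻²) = 4.44×10⁻⁷
s = 4.44×10⁻⁷ M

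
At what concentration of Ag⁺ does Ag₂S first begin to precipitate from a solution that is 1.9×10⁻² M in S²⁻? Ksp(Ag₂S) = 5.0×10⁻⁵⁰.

Each salt precipitates once Q = Ksp for that salt.
Ag₂S(s) ⇌ 2 Ag⁺(aq) + S²⁻(aq)
Ksp = [Ag⁺]^2[S²⁻] = [Ag⁺]^2(1.9×10⁻²)
[Ag⁺]^2 = 5.0×10⁻⁵⁰ / (1.9×10⁻²) = 2.6×10⁻⁴⁸
[Ag⁺] = 1.6×10⁻²⁴ M

1.6×10⁻²⁴ M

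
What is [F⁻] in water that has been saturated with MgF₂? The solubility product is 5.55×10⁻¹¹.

MgF₂(s) ⇌ Mg²⁺(aq) + 2 F⁻(aq)
Let s be the molar solubility. Then [Mg²⁺] = s and [F⁻] = 2s.
Ksp = [Mg²⁺][F⁻]^2 = s · (2s)^2 = 4s^3 = 5.55×10⁻¹¹
s = 2.40×10⁻⁴ mol L⁻¹
[F⁻] = 2s = 4.81×10⁻⁴ mol L⁻¹

4.81×10⁻⁴ M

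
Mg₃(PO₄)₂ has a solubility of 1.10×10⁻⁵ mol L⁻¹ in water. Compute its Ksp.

Ksp = 1.74×10⁻²³

Mg₃(PO₄)₂(s) ⇌ 3 Mg²⁺(aq) + 2 PO₄³⁻(aq)
For each mole of Mg₃(PO₄)₂ that dissolves per liter, [Mg²⁺] = 3s and [PO₄³⁻] = 2s; let s denote this solubility.
Ksp = [Mg²⁺]^3[PO₄³⁻]^2 = (3s)^3 · (2s)^2 = 108s^5
Ksp = 108 × (1.10×10⁻⁵)^5 = 1.74×10⁻²³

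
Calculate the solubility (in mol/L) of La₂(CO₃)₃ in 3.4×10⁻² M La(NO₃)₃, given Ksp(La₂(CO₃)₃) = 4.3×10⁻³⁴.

2.4×10⁻¹¹ M

La₂(CO₃)₃(s) ⇌ 2 La³⁺(aq) + 3 CO₃²⁻(aq)
With La³⁺ already at 3.4×10⁻² M and s small, take [La³⁺] ≈ 3.4×10⁻² M and [CO₃²⁻] = 3s.
Ksp = [La³⁺]^2[CO₃²⁻]^3 = (3.4×10⁻²)^2(3s)^3
(3s)^3 = 4.3×10⁻³⁴ / (3.4×10⁻²)^2 = 3.7×10⁻³¹
s = 2.4×10⁻¹¹ M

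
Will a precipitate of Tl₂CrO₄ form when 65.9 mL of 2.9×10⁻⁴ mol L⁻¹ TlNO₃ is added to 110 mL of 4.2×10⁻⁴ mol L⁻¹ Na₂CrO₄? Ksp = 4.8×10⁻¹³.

Yes

After mixing, V = 65.9 mL + 110 mL = 175.9 mL.
[Tl⁺] = (2.9×10⁻⁴)(65.9)/175.9 = 1.1×10⁻⁴ mol L⁻¹
[CrO₄²⁻] = (4.2×10⁻⁴)(110)/175.9 = 2.6×10⁻⁴ mol L⁻¹
Q = [Tl⁺]^2[CrO₄²⁻] = 3.1×10⁻¹²
Since Q (3.1×10⁻¹²) exceeds Ksp (4.8×10⁻¹³), Tl₂CrO₄ will precipitate.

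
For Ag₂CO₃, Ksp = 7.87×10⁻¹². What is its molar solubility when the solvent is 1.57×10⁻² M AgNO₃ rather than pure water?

Ag₂CO₃(s) ⇌ 2 Ag⁺(aq) + CO₃²⁻(aq)
With Ag⁺ already at 1.57×10⁻² M and s small, take [Ag⁺] ≈ 1.57×10⁻² M and [CO₃²⁻] = s.
Ksp = [Ag⁺]^2[CO₃²⁻] = (1.57×10⁻²)^2s
s = 7.87×10⁻¹² / (1.57×10⁻²)^2 = 3.19×10⁻⁸
s = 3.19×10⁻⁸ M

3.19×10⁻⁸ M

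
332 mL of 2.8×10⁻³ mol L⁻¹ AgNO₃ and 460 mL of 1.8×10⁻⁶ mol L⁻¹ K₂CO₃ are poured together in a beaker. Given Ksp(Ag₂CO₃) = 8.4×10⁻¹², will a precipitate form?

No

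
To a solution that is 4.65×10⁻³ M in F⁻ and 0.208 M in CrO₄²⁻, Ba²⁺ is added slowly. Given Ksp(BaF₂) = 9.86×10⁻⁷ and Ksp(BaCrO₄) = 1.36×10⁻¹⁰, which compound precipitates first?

Each salt precipitates once Q = Ksp for that salt.
For BaF₂: [Ba²⁺] = (Ksp/[F⁻]^2) = 4.56×10⁻² M
For BaCrO₄: [Ba²⁺] = (Ksp/[CrO₄²⁻]) = 6.54×10⁻¹⁰ M
The smaller threshold [Ba²⁺] is reached first, so BaCrO₄ precipitates first.

BaCrO₄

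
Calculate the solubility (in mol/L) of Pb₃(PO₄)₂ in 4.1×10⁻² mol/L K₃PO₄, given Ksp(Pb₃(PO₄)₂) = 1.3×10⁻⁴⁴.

Pb₃(PO₄)₂(s) ⇌ 3 Pb²⁺(aq) + 2 PO₄³⁻(aq)
With PO₄³⁻ already at 4.1×10⁻² mol/L and s small, take [PO₄³⁻] ≈ 4.1×10⁻² mol/L and [Pb²⁺] = 3s.
Ksp = [Pb²⁺]^3[PO₄³⁻]^2 = (3s)^3(4.1×10⁻²)^2
(3s)^3 = 1.3×10⁻⁴⁴ / (4.1×10⁻²)^2 = 7.7×10⁻⁴²
s = 6.6×10⁻¹⁵ mol/L

6.6×10⁻¹⁵ M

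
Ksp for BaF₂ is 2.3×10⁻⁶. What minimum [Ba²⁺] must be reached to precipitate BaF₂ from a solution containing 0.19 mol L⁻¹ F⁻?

6.4×10⁻⁵ M

Each salt precipitates once Q = Ksp for that salt.
BaF₂(s) ⇌ Ba²⁺(aq) + 2 F⁻(aq)
Ksp = [Ba²⁺][F⁻]^2 = [Ba²⁺](0.19)^2
[Ba²⁺] = 2.3×10⁻⁶ / (0.19)^2 = 6.4×10⁻⁵
[Ba²⁺] = 6.4×10⁻⁵ mol L⁻¹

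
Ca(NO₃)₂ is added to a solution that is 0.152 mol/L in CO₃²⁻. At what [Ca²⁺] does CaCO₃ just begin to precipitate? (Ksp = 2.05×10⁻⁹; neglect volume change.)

1.35×10⁻⁸ M

A salt starts to precipitate once the ion product Q reaches its Ksp.
CaCO₃(s) ⇌ Ca²⁺(aq) + CO₃²⁻(aq)
Ksp = [Ca²⁺][CO₃²⁻] = [Ca²⁺](0.152)
[Ca²⁺] = 2.05×10⁻⁹ / (0.152) = 1.35×10⁻⁸
[Ca²⁺] = 1.35×10⁻⁸ mol/L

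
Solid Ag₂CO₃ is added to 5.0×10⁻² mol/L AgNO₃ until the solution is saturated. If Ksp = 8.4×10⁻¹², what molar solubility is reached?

Ag₂CO₃(s) ⇌ 2 Ag⁺(aq) + CO₃²⁻(aq)
With Ag⁺ already at 5.0×10⁻² mol/L and s small, take [Ag⁺] ≈ 5.0×10⁻² mol/L and [CO₃²⁻] = s.
Ksp = [Ag⁺]^2[CO₃²⁻] = (5.0×10⁻²)^2s
s = 8.4×10⁻¹² / (5.0×10⁻²)^2 = 3.4×10⁻⁹
s = 3.4×10⁻⁹ mol/L

3.4×10⁻⁹ M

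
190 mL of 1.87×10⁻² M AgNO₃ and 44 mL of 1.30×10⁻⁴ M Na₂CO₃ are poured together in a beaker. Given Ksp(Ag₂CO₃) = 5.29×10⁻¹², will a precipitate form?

Yes

Total volume after mixing = 190 + 44 = 234 mL.
[Ag⁺] = (1.87×10⁻²)(190)/234 = 1.52×10⁻² M
[CO₃²⁻] = (1.30×10⁻⁴)(44)/234 = 2.44×10⁻⁵ M
Q = [Ag⁺]^2[CO₃²⁻] = 5.64×10⁻⁹
Q = 5.64×10⁻⁹ > Ksp = 5.29×10⁻¹², so the solution is supersaturated and Ag₂CO₃ precipitates.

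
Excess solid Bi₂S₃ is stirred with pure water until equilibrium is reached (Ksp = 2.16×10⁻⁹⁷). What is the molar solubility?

Bi₂S₃(s) ⇌ 2 Bi³⁺(aq) + 3 S²⁻(aq)
For each mole of Bi₂S₃ that dissolves per liter, [Bi³⁺] = 2s and [S²⁻] = 3s; let s denote this solubility.
Ksp = [Bi³⁺]^2[S²⁻]^3 = (2s)^2 · (3s)^3 = 108s^5
108s^5 = 2.16×10⁻⁹⁷  ⇒  s^5 = 2.00×10⁻⁹⁹
s = 1.82×10⁻²⁰ M

1.82×10⁻²⁰ M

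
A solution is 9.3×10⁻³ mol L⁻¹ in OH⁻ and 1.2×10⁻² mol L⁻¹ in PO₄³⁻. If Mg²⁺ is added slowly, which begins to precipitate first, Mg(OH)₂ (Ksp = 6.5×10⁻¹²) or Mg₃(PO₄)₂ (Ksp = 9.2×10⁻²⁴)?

Precipitation of each salt begins when its ion product equals Ksp.
For Mg(OH)₂: [Mg²⁺] = (Ksp/[OH⁻]^2) = 7.5×10⁻⁸ mol L⁻¹
For Mg₃(PO₄)₂: [Mg²⁺] = (Ksp/[PO₄³⁻]^2)^(1/3) = 4.0×10⁻⁷ mol L⁻¹
Since Mg(OH)₂ needs less Mg²⁺ to reach saturation, it precipitates first.

Mg(OH)₂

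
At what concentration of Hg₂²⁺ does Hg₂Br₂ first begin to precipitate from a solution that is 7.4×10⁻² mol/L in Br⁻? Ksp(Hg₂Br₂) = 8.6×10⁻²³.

Each salt precipitates once Q = Ksp for that salt.
Hg₂Br₂(s) ⇌ Hg₂²⁺(aq) + 2 Br⁻(aq)
Ksp = [Hg₂²⁺][Br⁻]^2 = [Hg₂²⁺](7.4×10⁻²)^2
[Hg₂²⁺] = 8.6×10⁻²³ / (7.4×10⁻²)^2 = 1.6×10⁻²⁰
[Hg₂²⁺] = 1.6×10⁻²⁰ mol/L

1.6×10⁻²⁰ M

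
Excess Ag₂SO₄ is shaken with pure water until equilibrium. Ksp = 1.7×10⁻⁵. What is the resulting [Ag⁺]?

3.2×10⁻² M

Ag₂SO₄(s) ⇌ 2 Ag⁺(aq) + SO₄²⁻(aq)
For each mole of Ag₂SO₄ that dissolves per liter, [Ag⁺] = 2s and [SO₄²⁻] = s; let s denote this solubility.
Ksp = [Ag⁺]^2[SO₄²⁻] = (2s)^2 · s = 4s^3 = 1.7×10⁻⁵
s = 1.6×10⁻² mol/L
[Ag⁺] = 2s = 3.2×10⁻² mol/L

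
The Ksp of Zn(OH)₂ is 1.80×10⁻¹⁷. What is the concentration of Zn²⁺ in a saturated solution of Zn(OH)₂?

1.65×10⁻⁶ M

Zn(OH)₂(s) ⇌ Zn²⁺(aq) + 2 OH⁻(aq)
Call the molar solubility s, so that [Zn²⁺] = s and [OH⁻] = 2s.
Ksp = [Zn²⁺][OH⁻]^2 = s · (2s)^2 = 4s^3 = 1.80×10⁻¹⁷
s = 1.65×10⁻⁶ mol/L
[Zn²⁺] = s = 1.65×10⁻⁶ mol/L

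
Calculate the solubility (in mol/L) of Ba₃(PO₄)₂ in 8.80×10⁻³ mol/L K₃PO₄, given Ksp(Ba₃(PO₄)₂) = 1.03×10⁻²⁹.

1.70×10⁻⁹ M

Ba₃(PO₄)₂(s) ⇌ 3 Ba²⁺(aq) + 2 PO₄³⁻(aq)
With PO₄³⁻ already at 8.80×10⁻³ mol/L and s small, take [PO₄³⁻] ≈ 8.80×10⁻³ mol/L and [Ba²⁺] = 3s.
Ksp = [Ba²⁺]^3[PO₄³⁻]^2 = (3s)^3(8.80×10⁻³)^2
(3s)^3 = 1.03×10⁻²⁹ / (8.80×10⁻³)^2 = 1.33×10⁻²⁵
s = 1.70×10⁻⁹ mol/L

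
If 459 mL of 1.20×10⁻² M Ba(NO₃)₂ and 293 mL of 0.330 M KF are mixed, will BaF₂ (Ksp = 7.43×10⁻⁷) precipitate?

Total volume after mixing = 459 + 293 = 752 mL.
[Ba²⁺] = (1.20×10⁻²)(459)/752 = 7.32×10⁻³ M
[F⁻] = (0.330)(293)/752 = 0.129 M
Q = [Ba²⁺][F⁻]^2 = 1.21×10⁻⁴
Because Q > Ksp (1.21×10⁻⁴ vs 7.43×10⁻⁷), a precipitate of BaF₂ forms.

Yes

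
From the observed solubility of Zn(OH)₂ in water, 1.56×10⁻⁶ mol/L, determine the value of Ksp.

Zn(OH)₂(s) ⇌ Zn²⁺(aq) + 2 OH⁻(aq)
Call the molar solubility s, so that [Zn²⁺] = s and [OH⁻] = 2s.
Ksp = [Zn²⁺][OH⁻]^2 = s · (2s)^2 = 4s^3
Ksp = 4 × (1.56×10⁻⁶)^3 = 1.52×10⁻¹⁷

Ksp = 1.52×10⁻¹⁷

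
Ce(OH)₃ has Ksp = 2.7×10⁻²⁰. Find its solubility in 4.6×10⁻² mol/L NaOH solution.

2.8×10⁻¹⁶ M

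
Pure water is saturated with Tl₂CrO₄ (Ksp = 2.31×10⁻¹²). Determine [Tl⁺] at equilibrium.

1.67×10⁻⁴ M

Tl₂CrO₄(s) ⇌ 2 Tl⁺(aq) + CrO₄²⁻(aq)
For each mole of Tl₂CrO₄ that dissolves per liter, [Tl⁺] = 2s and [CrO₄²⁻] = s; let s denote this solubility.
Ksp = [Tl⁺]^2[CrO₄²⁻] = (2s)^2 · s = 4s^3 = 2.31×10⁻¹²
s = 8.33×10⁻⁵ mol/L
[Tl⁺] = 2s = 1.67×10⁻⁴ mol/L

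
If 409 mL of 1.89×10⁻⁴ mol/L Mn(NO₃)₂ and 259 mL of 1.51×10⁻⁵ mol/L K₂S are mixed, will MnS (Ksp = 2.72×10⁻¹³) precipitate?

Yes

After mixing, V = 409 mL + 259 mL = 668 mL.
[Mn²⁺] = (1.89×10⁻⁴)(409)/668 = 1.16×10⁻⁴ mol/L
[S²⁻] = (1.51×10⁻⁵)(259)/668 = 5.85×10⁻⁶ mol/L
Q = [Mn²⁺][S²⁻] = 6.77×10⁻¹⁰
Because Q > Ksp (6.77×10⁻¹⁰ vs 2.72×10⁻¹³), a precipitate of MnS forms.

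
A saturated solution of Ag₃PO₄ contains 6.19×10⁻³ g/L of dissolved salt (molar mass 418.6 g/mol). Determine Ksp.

Ksp = 1.29×10⁻¹⁸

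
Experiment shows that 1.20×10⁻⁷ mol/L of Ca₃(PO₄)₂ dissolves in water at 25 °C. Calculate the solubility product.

Ksp = 2.69×10⁻³³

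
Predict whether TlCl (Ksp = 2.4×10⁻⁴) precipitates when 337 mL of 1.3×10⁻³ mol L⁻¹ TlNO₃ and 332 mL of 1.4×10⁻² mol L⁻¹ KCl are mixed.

No

After mixing, V = 337 mL + 332 mL = 669 mL.
[Tl⁺] = (1.3×10⁻³)(337)/669 = 6.5×10⁻⁴ mol L⁻¹
[Cl⁻] = (1.4×10⁻²)(332)/669 = 6.9×10⁻³ mol L⁻¹
Q = [Tl⁺][Cl⁻] = 4.5×10⁻⁶
Since Q (4.5×10⁻⁶) is less than Ksp (2.4×10⁻⁴), no TlCl precipitates.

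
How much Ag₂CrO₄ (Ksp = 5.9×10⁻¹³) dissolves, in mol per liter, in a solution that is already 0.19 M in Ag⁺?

Ag₂CrO₄(s) ⇌ 2 Ag⁺(aq) + CrO₄²⁻(aq)
Let s be the solubility of Ag₂CrO₄ here. The common ion gives [Ag⁺] ≈ 0.19 M, and [CrO₄²⁻] = s.
Ksp = [Ag⁺]^2[CrO₄²⁻] = (0.19)^2s
s = 5.9×10⁻¹³ / (0.19)^2 = 1.6×10⁻¹¹
s = 1.6×10⁻¹¹ M

1.6×10⁻¹¹ M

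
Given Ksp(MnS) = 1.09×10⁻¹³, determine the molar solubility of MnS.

MnS(s) ⇌ Mn²⁺(aq) + S²⁻(aq)
For each mole of MnS that dissolves per liter, [Mn²⁺] = s and [S²⁻] = s; let s denote this solubility.
Ksp = [Mn²⁺][S²⁻] = s · s = s^2
s^2 = 1.09×10⁻¹³
s = 3.30×10⁻⁷ mol L⁻¹

3.30×10⁻⁷ M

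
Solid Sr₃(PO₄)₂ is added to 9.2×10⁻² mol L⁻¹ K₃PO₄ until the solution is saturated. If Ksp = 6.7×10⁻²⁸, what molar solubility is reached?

1.4×10⁻⁹ M

Sr₃(PO₄)₂(s) ⇌ 3 Sr²⁺(aq) + 2 PO₄³⁻(aq)
With PO₄³⁻ already at 9.2×10⁻² mol L⁻¹ and s small, take [PO₄³⁻] ≈ 9.2×10⁻² mol L⁻¹ and [Sr²⁺] = 3s.
Ksp = [Sr²⁺]^3[PO₄³⁻]^2 = (3s)^3(9.2×10⁻²)^2
(3s)^3 = 6.7×10⁻²⁸ / (9.2×10⁻²)^2 = 7.9×10⁻²⁶
s = 1.4×10⁻⁹ mol L⁻¹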